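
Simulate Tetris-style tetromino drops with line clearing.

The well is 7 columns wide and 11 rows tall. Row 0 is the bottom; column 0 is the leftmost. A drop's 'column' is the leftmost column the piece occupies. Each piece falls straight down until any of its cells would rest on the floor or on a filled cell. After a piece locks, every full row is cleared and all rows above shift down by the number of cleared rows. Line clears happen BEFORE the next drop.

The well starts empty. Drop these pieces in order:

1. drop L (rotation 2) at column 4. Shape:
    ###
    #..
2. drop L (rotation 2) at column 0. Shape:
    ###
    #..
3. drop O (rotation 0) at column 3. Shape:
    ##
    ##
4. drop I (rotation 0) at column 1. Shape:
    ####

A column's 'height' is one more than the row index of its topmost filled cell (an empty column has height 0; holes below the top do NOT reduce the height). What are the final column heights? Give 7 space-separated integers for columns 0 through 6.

Drop 1: L rot2 at col 4 lands with bottom-row=0; cleared 0 line(s) (total 0); column heights now [0 0 0 0 2 2 2], max=2
Drop 2: L rot2 at col 0 lands with bottom-row=0; cleared 0 line(s) (total 0); column heights now [2 2 2 0 2 2 2], max=2
Drop 3: O rot0 at col 3 lands with bottom-row=2; cleared 0 line(s) (total 0); column heights now [2 2 2 4 4 2 2], max=4
Drop 4: I rot0 at col 1 lands with bottom-row=4; cleared 0 line(s) (total 0); column heights now [2 5 5 5 5 2 2], max=5

Answer: 2 5 5 5 5 2 2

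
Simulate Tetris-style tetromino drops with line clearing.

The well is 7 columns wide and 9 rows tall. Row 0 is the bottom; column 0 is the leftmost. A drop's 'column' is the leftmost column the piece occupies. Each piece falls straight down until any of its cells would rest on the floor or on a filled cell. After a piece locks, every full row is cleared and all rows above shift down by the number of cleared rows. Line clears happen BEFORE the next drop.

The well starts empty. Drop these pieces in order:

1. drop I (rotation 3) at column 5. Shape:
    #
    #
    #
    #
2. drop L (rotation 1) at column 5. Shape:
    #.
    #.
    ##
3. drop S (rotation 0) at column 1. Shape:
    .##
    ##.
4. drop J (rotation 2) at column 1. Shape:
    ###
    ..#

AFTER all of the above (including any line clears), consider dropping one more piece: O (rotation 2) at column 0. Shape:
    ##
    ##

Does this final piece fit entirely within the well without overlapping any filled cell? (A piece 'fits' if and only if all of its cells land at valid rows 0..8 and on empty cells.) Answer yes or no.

Answer: yes

Derivation:
Drop 1: I rot3 at col 5 lands with bottom-row=0; cleared 0 line(s) (total 0); column heights now [0 0 0 0 0 4 0], max=4
Drop 2: L rot1 at col 5 lands with bottom-row=4; cleared 0 line(s) (total 0); column heights now [0 0 0 0 0 7 5], max=7
Drop 3: S rot0 at col 1 lands with bottom-row=0; cleared 0 line(s) (total 0); column heights now [0 1 2 2 0 7 5], max=7
Drop 4: J rot2 at col 1 lands with bottom-row=2; cleared 0 line(s) (total 0); column heights now [0 4 4 4 0 7 5], max=7
Test piece O rot2 at col 0 (width 2): heights before test = [0 4 4 4 0 7 5]; fits = True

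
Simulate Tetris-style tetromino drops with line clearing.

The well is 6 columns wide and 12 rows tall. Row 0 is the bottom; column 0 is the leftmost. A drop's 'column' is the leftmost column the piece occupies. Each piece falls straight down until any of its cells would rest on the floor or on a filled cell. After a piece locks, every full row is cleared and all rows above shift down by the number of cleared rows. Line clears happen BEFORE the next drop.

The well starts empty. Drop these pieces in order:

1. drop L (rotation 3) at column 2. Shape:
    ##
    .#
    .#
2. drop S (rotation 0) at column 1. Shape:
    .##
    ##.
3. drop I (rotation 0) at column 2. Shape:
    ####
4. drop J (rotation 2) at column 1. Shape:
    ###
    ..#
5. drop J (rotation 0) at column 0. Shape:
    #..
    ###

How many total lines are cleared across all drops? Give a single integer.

Drop 1: L rot3 at col 2 lands with bottom-row=0; cleared 0 line(s) (total 0); column heights now [0 0 3 3 0 0], max=3
Drop 2: S rot0 at col 1 lands with bottom-row=3; cleared 0 line(s) (total 0); column heights now [0 4 5 5 0 0], max=5
Drop 3: I rot0 at col 2 lands with bottom-row=5; cleared 0 line(s) (total 0); column heights now [0 4 6 6 6 6], max=6
Drop 4: J rot2 at col 1 lands with bottom-row=6; cleared 0 line(s) (total 0); column heights now [0 8 8 8 6 6], max=8
Drop 5: J rot0 at col 0 lands with bottom-row=8; cleared 0 line(s) (total 0); column heights now [10 9 9 8 6 6], max=10

Answer: 0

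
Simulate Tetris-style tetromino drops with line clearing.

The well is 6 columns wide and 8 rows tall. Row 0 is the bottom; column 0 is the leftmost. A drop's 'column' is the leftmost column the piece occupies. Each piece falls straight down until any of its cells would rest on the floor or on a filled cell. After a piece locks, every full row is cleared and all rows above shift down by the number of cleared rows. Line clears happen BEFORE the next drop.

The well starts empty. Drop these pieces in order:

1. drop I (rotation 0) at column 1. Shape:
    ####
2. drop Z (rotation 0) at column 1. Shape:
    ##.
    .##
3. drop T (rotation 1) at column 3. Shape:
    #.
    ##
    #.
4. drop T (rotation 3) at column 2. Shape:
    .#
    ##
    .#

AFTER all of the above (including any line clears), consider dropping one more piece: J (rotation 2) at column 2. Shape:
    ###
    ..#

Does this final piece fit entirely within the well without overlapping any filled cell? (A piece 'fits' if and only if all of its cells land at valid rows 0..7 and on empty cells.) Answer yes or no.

Drop 1: I rot0 at col 1 lands with bottom-row=0; cleared 0 line(s) (total 0); column heights now [0 1 1 1 1 0], max=1
Drop 2: Z rot0 at col 1 lands with bottom-row=1; cleared 0 line(s) (total 0); column heights now [0 3 3 2 1 0], max=3
Drop 3: T rot1 at col 3 lands with bottom-row=2; cleared 0 line(s) (total 0); column heights now [0 3 3 5 4 0], max=5
Drop 4: T rot3 at col 2 lands with bottom-row=5; cleared 0 line(s) (total 0); column heights now [0 3 7 8 4 0], max=8
Test piece J rot2 at col 2 (width 3): heights before test = [0 3 7 8 4 0]; fits = False

Answer: no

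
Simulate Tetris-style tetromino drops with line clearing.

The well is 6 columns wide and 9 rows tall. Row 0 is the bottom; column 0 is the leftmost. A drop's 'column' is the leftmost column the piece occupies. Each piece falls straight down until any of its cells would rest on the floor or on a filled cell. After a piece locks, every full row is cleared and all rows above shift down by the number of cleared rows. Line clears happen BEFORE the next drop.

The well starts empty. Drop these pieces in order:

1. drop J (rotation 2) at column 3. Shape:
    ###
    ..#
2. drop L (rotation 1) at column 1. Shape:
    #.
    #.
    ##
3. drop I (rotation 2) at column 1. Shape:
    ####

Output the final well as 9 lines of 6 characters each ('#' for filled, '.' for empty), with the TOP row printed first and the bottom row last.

Drop 1: J rot2 at col 3 lands with bottom-row=0; cleared 0 line(s) (total 0); column heights now [0 0 0 2 2 2], max=2
Drop 2: L rot1 at col 1 lands with bottom-row=0; cleared 0 line(s) (total 0); column heights now [0 3 1 2 2 2], max=3
Drop 3: I rot2 at col 1 lands with bottom-row=3; cleared 0 line(s) (total 0); column heights now [0 4 4 4 4 2], max=4

Answer: ......
......
......
......
......
.####.
.#....
.#.###
.##..#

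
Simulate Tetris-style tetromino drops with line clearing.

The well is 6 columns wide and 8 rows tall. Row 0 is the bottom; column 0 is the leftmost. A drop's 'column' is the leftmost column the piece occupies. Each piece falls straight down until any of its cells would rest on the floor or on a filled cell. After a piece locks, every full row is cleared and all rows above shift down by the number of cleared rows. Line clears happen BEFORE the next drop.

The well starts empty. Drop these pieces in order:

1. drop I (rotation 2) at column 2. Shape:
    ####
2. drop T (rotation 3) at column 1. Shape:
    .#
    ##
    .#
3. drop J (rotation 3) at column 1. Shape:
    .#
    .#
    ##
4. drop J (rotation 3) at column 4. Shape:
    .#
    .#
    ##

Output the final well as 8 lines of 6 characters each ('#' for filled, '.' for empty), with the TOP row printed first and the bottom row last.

Answer: ......
..#...
..#...
.##...
..#..#
.##..#
..#.##
..####

Derivation:
Drop 1: I rot2 at col 2 lands with bottom-row=0; cleared 0 line(s) (total 0); column heights now [0 0 1 1 1 1], max=1
Drop 2: T rot3 at col 1 lands with bottom-row=1; cleared 0 line(s) (total 0); column heights now [0 3 4 1 1 1], max=4
Drop 3: J rot3 at col 1 lands with bottom-row=4; cleared 0 line(s) (total 0); column heights now [0 5 7 1 1 1], max=7
Drop 4: J rot3 at col 4 lands with bottom-row=1; cleared 0 line(s) (total 0); column heights now [0 5 7 1 2 4], max=7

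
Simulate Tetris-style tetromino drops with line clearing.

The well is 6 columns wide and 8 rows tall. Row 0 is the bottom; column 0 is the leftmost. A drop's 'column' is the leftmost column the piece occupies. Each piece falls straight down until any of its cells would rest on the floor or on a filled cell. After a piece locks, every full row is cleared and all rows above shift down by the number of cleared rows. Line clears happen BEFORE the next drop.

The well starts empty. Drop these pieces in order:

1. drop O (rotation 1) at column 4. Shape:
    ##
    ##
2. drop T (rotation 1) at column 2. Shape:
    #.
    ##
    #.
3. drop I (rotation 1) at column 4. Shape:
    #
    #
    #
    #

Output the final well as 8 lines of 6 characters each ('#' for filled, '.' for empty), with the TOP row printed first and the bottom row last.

Drop 1: O rot1 at col 4 lands with bottom-row=0; cleared 0 line(s) (total 0); column heights now [0 0 0 0 2 2], max=2
Drop 2: T rot1 at col 2 lands with bottom-row=0; cleared 0 line(s) (total 0); column heights now [0 0 3 2 2 2], max=3
Drop 3: I rot1 at col 4 lands with bottom-row=2; cleared 0 line(s) (total 0); column heights now [0 0 3 2 6 2], max=6

Answer: ......
......
....#.
....#.
....#.
..#.#.
..####
..#.##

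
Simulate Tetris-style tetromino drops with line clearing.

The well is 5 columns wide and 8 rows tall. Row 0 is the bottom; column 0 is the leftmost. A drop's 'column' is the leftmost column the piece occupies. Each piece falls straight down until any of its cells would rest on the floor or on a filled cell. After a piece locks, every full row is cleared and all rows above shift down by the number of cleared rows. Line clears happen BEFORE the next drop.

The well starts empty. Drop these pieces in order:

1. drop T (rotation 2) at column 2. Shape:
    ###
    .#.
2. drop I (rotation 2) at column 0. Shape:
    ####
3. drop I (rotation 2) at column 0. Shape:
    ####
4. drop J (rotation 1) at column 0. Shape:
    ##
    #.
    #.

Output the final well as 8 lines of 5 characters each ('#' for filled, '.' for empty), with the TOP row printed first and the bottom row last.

Drop 1: T rot2 at col 2 lands with bottom-row=0; cleared 0 line(s) (total 0); column heights now [0 0 2 2 2], max=2
Drop 2: I rot2 at col 0 lands with bottom-row=2; cleared 0 line(s) (total 0); column heights now [3 3 3 3 2], max=3
Drop 3: I rot2 at col 0 lands with bottom-row=3; cleared 0 line(s) (total 0); column heights now [4 4 4 4 2], max=4
Drop 4: J rot1 at col 0 lands with bottom-row=4; cleared 0 line(s) (total 0); column heights now [7 7 4 4 2], max=7

Answer: .....
##...
#....
#....
####.
####.
..###
...#.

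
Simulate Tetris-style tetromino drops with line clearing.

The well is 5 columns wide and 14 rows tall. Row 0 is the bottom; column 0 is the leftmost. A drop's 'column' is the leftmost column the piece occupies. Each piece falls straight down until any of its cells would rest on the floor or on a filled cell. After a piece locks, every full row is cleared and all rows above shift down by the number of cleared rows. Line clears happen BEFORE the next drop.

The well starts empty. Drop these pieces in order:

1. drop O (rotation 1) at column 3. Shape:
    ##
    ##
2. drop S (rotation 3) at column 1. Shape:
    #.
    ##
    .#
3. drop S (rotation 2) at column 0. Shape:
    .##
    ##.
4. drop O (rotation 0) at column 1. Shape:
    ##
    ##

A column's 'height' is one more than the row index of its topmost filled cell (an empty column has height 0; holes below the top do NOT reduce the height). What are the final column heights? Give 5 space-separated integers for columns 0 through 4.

Answer: 4 7 7 2 2

Derivation:
Drop 1: O rot1 at col 3 lands with bottom-row=0; cleared 0 line(s) (total 0); column heights now [0 0 0 2 2], max=2
Drop 2: S rot3 at col 1 lands with bottom-row=0; cleared 0 line(s) (total 0); column heights now [0 3 2 2 2], max=3
Drop 3: S rot2 at col 0 lands with bottom-row=3; cleared 0 line(s) (total 0); column heights now [4 5 5 2 2], max=5
Drop 4: O rot0 at col 1 lands with bottom-row=5; cleared 0 line(s) (total 0); column heights now [4 7 7 2 2], max=7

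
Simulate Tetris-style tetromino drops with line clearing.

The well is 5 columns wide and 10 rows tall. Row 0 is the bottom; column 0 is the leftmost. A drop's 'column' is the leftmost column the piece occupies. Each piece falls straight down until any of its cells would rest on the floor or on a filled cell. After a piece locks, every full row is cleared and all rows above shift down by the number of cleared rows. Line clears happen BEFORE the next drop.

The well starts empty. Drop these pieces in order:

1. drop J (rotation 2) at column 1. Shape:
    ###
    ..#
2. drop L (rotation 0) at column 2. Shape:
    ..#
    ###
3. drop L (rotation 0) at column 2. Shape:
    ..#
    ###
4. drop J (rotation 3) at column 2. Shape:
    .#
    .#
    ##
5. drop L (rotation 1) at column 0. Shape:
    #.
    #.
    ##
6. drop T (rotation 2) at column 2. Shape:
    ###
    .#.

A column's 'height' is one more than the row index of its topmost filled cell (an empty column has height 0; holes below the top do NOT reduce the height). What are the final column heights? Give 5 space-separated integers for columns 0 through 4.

Drop 1: J rot2 at col 1 lands with bottom-row=0; cleared 0 line(s) (total 0); column heights now [0 2 2 2 0], max=2
Drop 2: L rot0 at col 2 lands with bottom-row=2; cleared 0 line(s) (total 0); column heights now [0 2 3 3 4], max=4
Drop 3: L rot0 at col 2 lands with bottom-row=4; cleared 0 line(s) (total 0); column heights now [0 2 5 5 6], max=6
Drop 4: J rot3 at col 2 lands with bottom-row=5; cleared 0 line(s) (total 0); column heights now [0 2 6 8 6], max=8
Drop 5: L rot1 at col 0 lands with bottom-row=2; cleared 1 line(s) (total 1); column heights now [4 2 5 7 5], max=7
Drop 6: T rot2 at col 2 lands with bottom-row=7; cleared 0 line(s) (total 1); column heights now [4 2 9 9 9], max=9

Answer: 4 2 9 9 9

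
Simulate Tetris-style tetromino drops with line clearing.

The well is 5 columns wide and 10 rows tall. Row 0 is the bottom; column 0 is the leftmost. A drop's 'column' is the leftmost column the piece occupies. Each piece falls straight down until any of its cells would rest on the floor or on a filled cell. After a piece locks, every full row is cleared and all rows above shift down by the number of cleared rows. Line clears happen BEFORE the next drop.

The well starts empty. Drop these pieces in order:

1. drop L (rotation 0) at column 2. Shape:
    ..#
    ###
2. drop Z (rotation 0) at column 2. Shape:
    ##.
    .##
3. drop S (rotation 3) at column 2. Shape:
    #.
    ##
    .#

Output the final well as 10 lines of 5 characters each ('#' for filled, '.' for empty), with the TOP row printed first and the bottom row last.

Drop 1: L rot0 at col 2 lands with bottom-row=0; cleared 0 line(s) (total 0); column heights now [0 0 1 1 2], max=2
Drop 2: Z rot0 at col 2 lands with bottom-row=2; cleared 0 line(s) (total 0); column heights now [0 0 4 4 3], max=4
Drop 3: S rot3 at col 2 lands with bottom-row=4; cleared 0 line(s) (total 0); column heights now [0 0 7 6 3], max=7

Answer: .....
.....
.....
..#..
..##.
...#.
..##.
...##
....#
..###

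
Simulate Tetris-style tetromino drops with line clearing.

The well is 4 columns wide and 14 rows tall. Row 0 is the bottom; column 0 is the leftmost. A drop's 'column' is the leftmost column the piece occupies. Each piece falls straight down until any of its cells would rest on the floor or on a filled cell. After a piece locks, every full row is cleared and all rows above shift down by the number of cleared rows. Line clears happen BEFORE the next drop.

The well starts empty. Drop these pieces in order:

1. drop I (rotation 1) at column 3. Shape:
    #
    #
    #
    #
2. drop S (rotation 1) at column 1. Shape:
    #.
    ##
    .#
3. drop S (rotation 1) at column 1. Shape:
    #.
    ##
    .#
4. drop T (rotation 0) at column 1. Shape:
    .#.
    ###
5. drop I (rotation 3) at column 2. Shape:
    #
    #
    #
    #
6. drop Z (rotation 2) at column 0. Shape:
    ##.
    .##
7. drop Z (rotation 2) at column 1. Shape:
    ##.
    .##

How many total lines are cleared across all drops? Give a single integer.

Answer: 1

Derivation:
Drop 1: I rot1 at col 3 lands with bottom-row=0; cleared 0 line(s) (total 0); column heights now [0 0 0 4], max=4
Drop 2: S rot1 at col 1 lands with bottom-row=0; cleared 0 line(s) (total 0); column heights now [0 3 2 4], max=4
Drop 3: S rot1 at col 1 lands with bottom-row=2; cleared 0 line(s) (total 0); column heights now [0 5 4 4], max=5
Drop 4: T rot0 at col 1 lands with bottom-row=5; cleared 0 line(s) (total 0); column heights now [0 6 7 6], max=7
Drop 5: I rot3 at col 2 lands with bottom-row=7; cleared 0 line(s) (total 0); column heights now [0 6 11 6], max=11
Drop 6: Z rot2 at col 0 lands with bottom-row=11; cleared 0 line(s) (total 0); column heights now [13 13 12 6], max=13
Drop 7: Z rot2 at col 1 lands with bottom-row=12; cleared 1 line(s) (total 1); column heights now [0 13 13 6], max=13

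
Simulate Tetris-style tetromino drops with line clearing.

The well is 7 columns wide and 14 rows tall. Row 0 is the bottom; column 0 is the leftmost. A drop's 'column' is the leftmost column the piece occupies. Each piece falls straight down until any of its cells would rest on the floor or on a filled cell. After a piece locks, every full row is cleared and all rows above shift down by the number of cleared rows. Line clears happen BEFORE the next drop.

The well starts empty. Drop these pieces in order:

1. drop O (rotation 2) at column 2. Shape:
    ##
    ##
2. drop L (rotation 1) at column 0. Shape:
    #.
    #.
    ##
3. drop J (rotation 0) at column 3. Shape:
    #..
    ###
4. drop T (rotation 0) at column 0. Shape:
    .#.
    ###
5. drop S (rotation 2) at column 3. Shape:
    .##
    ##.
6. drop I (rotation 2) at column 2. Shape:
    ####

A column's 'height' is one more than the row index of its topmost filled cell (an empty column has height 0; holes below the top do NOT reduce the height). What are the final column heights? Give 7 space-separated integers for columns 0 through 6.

Drop 1: O rot2 at col 2 lands with bottom-row=0; cleared 0 line(s) (total 0); column heights now [0 0 2 2 0 0 0], max=2
Drop 2: L rot1 at col 0 lands with bottom-row=0; cleared 0 line(s) (total 0); column heights now [3 1 2 2 0 0 0], max=3
Drop 3: J rot0 at col 3 lands with bottom-row=2; cleared 0 line(s) (total 0); column heights now [3 1 2 4 3 3 0], max=4
Drop 4: T rot0 at col 0 lands with bottom-row=3; cleared 0 line(s) (total 0); column heights now [4 5 4 4 3 3 0], max=5
Drop 5: S rot2 at col 3 lands with bottom-row=4; cleared 0 line(s) (total 0); column heights now [4 5 4 5 6 6 0], max=6
Drop 6: I rot2 at col 2 lands with bottom-row=6; cleared 0 line(s) (total 0); column heights now [4 5 7 7 7 7 0], max=7

Answer: 4 5 7 7 7 7 0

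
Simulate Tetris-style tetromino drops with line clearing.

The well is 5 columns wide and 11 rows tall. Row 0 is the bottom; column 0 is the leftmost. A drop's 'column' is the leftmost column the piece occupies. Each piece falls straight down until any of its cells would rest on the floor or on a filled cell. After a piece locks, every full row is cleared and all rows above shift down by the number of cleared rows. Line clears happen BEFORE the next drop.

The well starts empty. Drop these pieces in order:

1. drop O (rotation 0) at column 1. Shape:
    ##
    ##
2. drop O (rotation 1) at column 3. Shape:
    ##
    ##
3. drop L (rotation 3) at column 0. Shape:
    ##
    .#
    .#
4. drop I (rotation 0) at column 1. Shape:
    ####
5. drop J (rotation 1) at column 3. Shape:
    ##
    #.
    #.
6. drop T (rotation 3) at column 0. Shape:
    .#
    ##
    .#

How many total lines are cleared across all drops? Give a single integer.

Drop 1: O rot0 at col 1 lands with bottom-row=0; cleared 0 line(s) (total 0); column heights now [0 2 2 0 0], max=2
Drop 2: O rot1 at col 3 lands with bottom-row=0; cleared 0 line(s) (total 0); column heights now [0 2 2 2 2], max=2
Drop 3: L rot3 at col 0 lands with bottom-row=2; cleared 0 line(s) (total 0); column heights now [5 5 2 2 2], max=5
Drop 4: I rot0 at col 1 lands with bottom-row=5; cleared 0 line(s) (total 0); column heights now [5 6 6 6 6], max=6
Drop 5: J rot1 at col 3 lands with bottom-row=6; cleared 0 line(s) (total 0); column heights now [5 6 6 9 9], max=9
Drop 6: T rot3 at col 0 lands with bottom-row=6; cleared 0 line(s) (total 0); column heights now [8 9 6 9 9], max=9

Answer: 0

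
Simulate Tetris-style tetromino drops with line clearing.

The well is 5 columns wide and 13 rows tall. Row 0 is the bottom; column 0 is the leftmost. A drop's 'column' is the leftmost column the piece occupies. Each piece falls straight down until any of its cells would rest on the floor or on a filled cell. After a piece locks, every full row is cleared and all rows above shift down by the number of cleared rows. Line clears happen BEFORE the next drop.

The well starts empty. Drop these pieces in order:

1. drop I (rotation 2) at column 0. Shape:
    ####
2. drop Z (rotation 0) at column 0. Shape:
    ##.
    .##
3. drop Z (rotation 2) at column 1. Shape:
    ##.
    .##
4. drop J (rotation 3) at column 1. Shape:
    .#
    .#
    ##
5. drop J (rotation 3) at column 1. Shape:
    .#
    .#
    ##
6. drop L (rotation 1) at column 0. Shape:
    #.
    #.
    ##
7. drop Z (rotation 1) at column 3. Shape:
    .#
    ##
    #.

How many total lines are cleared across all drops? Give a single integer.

Drop 1: I rot2 at col 0 lands with bottom-row=0; cleared 0 line(s) (total 0); column heights now [1 1 1 1 0], max=1
Drop 2: Z rot0 at col 0 lands with bottom-row=1; cleared 0 line(s) (total 0); column heights now [3 3 2 1 0], max=3
Drop 3: Z rot2 at col 1 lands with bottom-row=2; cleared 0 line(s) (total 0); column heights now [3 4 4 3 0], max=4
Drop 4: J rot3 at col 1 lands with bottom-row=4; cleared 0 line(s) (total 0); column heights now [3 5 7 3 0], max=7
Drop 5: J rot3 at col 1 lands with bottom-row=7; cleared 0 line(s) (total 0); column heights now [3 8 10 3 0], max=10
Drop 6: L rot1 at col 0 lands with bottom-row=8; cleared 0 line(s) (total 0); column heights now [11 9 10 3 0], max=11
Drop 7: Z rot1 at col 3 lands with bottom-row=3; cleared 0 line(s) (total 0); column heights now [11 9 10 5 6], max=11

Answer: 0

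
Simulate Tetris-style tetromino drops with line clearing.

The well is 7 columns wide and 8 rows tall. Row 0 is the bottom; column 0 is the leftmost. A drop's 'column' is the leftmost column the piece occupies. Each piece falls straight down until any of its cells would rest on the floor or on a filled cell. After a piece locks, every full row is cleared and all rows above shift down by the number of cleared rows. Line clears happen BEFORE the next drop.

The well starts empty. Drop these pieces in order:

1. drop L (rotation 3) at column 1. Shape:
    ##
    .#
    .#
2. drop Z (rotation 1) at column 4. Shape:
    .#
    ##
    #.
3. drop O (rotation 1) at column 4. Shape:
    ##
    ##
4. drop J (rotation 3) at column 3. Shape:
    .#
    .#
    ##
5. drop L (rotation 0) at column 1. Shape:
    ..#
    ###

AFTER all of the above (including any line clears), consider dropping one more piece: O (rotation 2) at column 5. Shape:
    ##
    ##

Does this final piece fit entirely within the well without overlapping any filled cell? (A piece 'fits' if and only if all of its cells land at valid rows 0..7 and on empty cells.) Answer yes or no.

Answer: yes

Derivation:
Drop 1: L rot3 at col 1 lands with bottom-row=0; cleared 0 line(s) (total 0); column heights now [0 3 3 0 0 0 0], max=3
Drop 2: Z rot1 at col 4 lands with bottom-row=0; cleared 0 line(s) (total 0); column heights now [0 3 3 0 2 3 0], max=3
Drop 3: O rot1 at col 4 lands with bottom-row=3; cleared 0 line(s) (total 0); column heights now [0 3 3 0 5 5 0], max=5
Drop 4: J rot3 at col 3 lands with bottom-row=5; cleared 0 line(s) (total 0); column heights now [0 3 3 6 8 5 0], max=8
Drop 5: L rot0 at col 1 lands with bottom-row=6; cleared 0 line(s) (total 0); column heights now [0 7 7 8 8 5 0], max=8
Test piece O rot2 at col 5 (width 2): heights before test = [0 7 7 8 8 5 0]; fits = True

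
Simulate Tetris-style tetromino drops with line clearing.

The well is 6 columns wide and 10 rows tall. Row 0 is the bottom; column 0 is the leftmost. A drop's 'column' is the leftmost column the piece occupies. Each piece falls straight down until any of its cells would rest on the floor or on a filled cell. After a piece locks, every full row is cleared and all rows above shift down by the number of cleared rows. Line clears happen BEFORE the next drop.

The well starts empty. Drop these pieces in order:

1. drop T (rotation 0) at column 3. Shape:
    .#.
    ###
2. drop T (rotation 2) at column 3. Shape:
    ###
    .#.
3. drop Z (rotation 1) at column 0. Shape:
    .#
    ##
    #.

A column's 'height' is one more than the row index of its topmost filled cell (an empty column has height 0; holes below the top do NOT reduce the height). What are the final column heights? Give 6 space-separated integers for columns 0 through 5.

Drop 1: T rot0 at col 3 lands with bottom-row=0; cleared 0 line(s) (total 0); column heights now [0 0 0 1 2 1], max=2
Drop 2: T rot2 at col 3 lands with bottom-row=2; cleared 0 line(s) (total 0); column heights now [0 0 0 4 4 4], max=4
Drop 3: Z rot1 at col 0 lands with bottom-row=0; cleared 0 line(s) (total 0); column heights now [2 3 0 4 4 4], max=4

Answer: 2 3 0 4 4 4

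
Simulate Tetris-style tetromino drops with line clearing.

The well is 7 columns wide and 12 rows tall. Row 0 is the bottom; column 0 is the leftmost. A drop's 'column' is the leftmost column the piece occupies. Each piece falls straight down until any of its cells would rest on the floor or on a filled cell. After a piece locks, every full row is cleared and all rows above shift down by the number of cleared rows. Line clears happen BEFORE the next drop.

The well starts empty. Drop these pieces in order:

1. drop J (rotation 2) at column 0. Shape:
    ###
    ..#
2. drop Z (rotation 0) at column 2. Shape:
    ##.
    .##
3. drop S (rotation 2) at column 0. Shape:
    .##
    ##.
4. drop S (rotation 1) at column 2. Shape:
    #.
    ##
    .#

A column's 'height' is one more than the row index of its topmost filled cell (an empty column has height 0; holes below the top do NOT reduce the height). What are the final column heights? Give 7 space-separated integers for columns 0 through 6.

Answer: 3 4 6 5 2 0 0

Derivation:
Drop 1: J rot2 at col 0 lands with bottom-row=0; cleared 0 line(s) (total 0); column heights now [2 2 2 0 0 0 0], max=2
Drop 2: Z rot0 at col 2 lands with bottom-row=1; cleared 0 line(s) (total 0); column heights now [2 2 3 3 2 0 0], max=3
Drop 3: S rot2 at col 0 lands with bottom-row=2; cleared 0 line(s) (total 0); column heights now [3 4 4 3 2 0 0], max=4
Drop 4: S rot1 at col 2 lands with bottom-row=3; cleared 0 line(s) (total 0); column heights now [3 4 6 5 2 0 0], max=6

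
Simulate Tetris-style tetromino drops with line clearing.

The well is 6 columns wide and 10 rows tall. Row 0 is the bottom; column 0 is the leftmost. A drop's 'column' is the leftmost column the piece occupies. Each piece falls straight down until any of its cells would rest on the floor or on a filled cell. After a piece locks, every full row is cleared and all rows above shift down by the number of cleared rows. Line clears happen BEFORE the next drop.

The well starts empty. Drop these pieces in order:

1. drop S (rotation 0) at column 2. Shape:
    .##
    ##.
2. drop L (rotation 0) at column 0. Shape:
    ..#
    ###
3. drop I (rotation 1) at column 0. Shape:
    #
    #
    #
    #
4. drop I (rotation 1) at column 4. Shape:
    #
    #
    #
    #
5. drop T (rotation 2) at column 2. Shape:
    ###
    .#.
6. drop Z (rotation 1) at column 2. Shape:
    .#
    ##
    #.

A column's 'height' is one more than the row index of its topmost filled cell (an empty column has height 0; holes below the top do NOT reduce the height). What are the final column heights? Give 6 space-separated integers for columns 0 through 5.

Answer: 6 2 9 10 7 0

Derivation:
Drop 1: S rot0 at col 2 lands with bottom-row=0; cleared 0 line(s) (total 0); column heights now [0 0 1 2 2 0], max=2
Drop 2: L rot0 at col 0 lands with bottom-row=1; cleared 0 line(s) (total 0); column heights now [2 2 3 2 2 0], max=3
Drop 3: I rot1 at col 0 lands with bottom-row=2; cleared 0 line(s) (total 0); column heights now [6 2 3 2 2 0], max=6
Drop 4: I rot1 at col 4 lands with bottom-row=2; cleared 0 line(s) (total 0); column heights now [6 2 3 2 6 0], max=6
Drop 5: T rot2 at col 2 lands with bottom-row=5; cleared 0 line(s) (total 0); column heights now [6 2 7 7 7 0], max=7
Drop 6: Z rot1 at col 2 lands with bottom-row=7; cleared 0 line(s) (total 0); column heights now [6 2 9 10 7 0], max=10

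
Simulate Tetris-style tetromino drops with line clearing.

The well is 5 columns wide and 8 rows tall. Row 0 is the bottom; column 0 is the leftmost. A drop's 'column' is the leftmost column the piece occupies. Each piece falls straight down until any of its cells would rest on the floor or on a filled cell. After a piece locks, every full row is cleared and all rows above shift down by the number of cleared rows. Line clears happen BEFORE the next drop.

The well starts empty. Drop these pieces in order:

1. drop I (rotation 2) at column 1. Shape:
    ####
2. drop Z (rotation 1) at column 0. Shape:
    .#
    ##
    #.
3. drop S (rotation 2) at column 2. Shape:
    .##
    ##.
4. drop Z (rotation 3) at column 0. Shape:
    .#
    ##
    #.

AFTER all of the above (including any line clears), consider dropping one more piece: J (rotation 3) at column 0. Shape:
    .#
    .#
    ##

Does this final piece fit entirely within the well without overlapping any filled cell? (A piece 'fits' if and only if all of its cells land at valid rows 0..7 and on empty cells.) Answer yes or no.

Drop 1: I rot2 at col 1 lands with bottom-row=0; cleared 0 line(s) (total 0); column heights now [0 1 1 1 1], max=1
Drop 2: Z rot1 at col 0 lands with bottom-row=0; cleared 1 line(s) (total 1); column heights now [1 2 0 0 0], max=2
Drop 3: S rot2 at col 2 lands with bottom-row=0; cleared 0 line(s) (total 1); column heights now [1 2 1 2 2], max=2
Drop 4: Z rot3 at col 0 lands with bottom-row=1; cleared 0 line(s) (total 1); column heights now [3 4 1 2 2], max=4
Test piece J rot3 at col 0 (width 2): heights before test = [3 4 1 2 2]; fits = True

Answer: yes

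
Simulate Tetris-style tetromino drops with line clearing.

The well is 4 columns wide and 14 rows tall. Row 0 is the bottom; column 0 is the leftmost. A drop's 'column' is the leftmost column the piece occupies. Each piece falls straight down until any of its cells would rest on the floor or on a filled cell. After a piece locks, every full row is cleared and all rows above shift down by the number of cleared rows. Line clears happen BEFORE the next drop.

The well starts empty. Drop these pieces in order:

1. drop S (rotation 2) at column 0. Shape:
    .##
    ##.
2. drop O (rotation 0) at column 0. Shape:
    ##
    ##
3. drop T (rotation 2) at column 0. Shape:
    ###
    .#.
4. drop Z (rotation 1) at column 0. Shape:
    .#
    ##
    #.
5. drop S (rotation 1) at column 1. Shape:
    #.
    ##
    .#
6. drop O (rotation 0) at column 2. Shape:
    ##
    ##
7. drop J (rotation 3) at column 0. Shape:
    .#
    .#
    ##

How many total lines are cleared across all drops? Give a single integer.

Drop 1: S rot2 at col 0 lands with bottom-row=0; cleared 0 line(s) (total 0); column heights now [1 2 2 0], max=2
Drop 2: O rot0 at col 0 lands with bottom-row=2; cleared 0 line(s) (total 0); column heights now [4 4 2 0], max=4
Drop 3: T rot2 at col 0 lands with bottom-row=4; cleared 0 line(s) (total 0); column heights now [6 6 6 0], max=6
Drop 4: Z rot1 at col 0 lands with bottom-row=6; cleared 0 line(s) (total 0); column heights now [8 9 6 0], max=9
Drop 5: S rot1 at col 1 lands with bottom-row=8; cleared 0 line(s) (total 0); column heights now [8 11 10 0], max=11
Drop 6: O rot0 at col 2 lands with bottom-row=10; cleared 0 line(s) (total 0); column heights now [8 11 12 12], max=12
Drop 7: J rot3 at col 0 lands with bottom-row=11; cleared 1 line(s) (total 1); column heights now [8 13 11 11], max=13

Answer: 1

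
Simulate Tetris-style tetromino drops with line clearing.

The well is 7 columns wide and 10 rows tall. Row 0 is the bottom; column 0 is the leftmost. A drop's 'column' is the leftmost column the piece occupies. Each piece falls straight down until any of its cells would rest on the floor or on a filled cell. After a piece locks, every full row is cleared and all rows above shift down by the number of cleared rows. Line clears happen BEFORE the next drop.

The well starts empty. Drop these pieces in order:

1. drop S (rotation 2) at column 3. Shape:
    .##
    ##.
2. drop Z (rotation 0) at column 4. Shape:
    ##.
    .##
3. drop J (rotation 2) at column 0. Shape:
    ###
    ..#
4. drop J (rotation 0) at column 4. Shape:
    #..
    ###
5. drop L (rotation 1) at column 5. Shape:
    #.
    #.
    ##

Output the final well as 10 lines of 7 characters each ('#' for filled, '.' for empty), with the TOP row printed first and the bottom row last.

Drop 1: S rot2 at col 3 lands with bottom-row=0; cleared 0 line(s) (total 0); column heights now [0 0 0 1 2 2 0], max=2
Drop 2: Z rot0 at col 4 lands with bottom-row=2; cleared 0 line(s) (total 0); column heights now [0 0 0 1 4 4 3], max=4
Drop 3: J rot2 at col 0 lands with bottom-row=0; cleared 0 line(s) (total 0); column heights now [2 2 2 1 4 4 3], max=4
Drop 4: J rot0 at col 4 lands with bottom-row=4; cleared 0 line(s) (total 0); column heights now [2 2 2 1 6 5 5], max=6
Drop 5: L rot1 at col 5 lands with bottom-row=5; cleared 0 line(s) (total 0); column heights now [2 2 2 1 6 8 6], max=8

Answer: .......
.......
.....#.
.....#.
....###
....###
....##.
.....##
###.##.
..###..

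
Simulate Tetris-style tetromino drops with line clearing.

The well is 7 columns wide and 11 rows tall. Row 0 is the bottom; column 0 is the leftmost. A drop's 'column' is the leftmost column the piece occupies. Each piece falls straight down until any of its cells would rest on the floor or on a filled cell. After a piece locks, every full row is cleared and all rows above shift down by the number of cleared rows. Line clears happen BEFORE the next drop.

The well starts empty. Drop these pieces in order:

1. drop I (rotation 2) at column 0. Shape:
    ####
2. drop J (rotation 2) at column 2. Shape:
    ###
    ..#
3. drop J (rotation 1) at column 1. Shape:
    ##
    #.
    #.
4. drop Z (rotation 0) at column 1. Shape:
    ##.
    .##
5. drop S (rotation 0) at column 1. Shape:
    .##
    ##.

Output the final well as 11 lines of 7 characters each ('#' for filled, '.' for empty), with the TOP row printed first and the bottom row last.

Answer: .......
.......
.......
..##...
.##....
.##....
..##...
.##....
.#.....
.####..
#####..

Derivation:
Drop 1: I rot2 at col 0 lands with bottom-row=0; cleared 0 line(s) (total 0); column heights now [1 1 1 1 0 0 0], max=1
Drop 2: J rot2 at col 2 lands with bottom-row=0; cleared 0 line(s) (total 0); column heights now [1 1 2 2 2 0 0], max=2
Drop 3: J rot1 at col 1 lands with bottom-row=1; cleared 0 line(s) (total 0); column heights now [1 4 4 2 2 0 0], max=4
Drop 4: Z rot0 at col 1 lands with bottom-row=4; cleared 0 line(s) (total 0); column heights now [1 6 6 5 2 0 0], max=6
Drop 5: S rot0 at col 1 lands with bottom-row=6; cleared 0 line(s) (total 0); column heights now [1 7 8 8 2 0 0], max=8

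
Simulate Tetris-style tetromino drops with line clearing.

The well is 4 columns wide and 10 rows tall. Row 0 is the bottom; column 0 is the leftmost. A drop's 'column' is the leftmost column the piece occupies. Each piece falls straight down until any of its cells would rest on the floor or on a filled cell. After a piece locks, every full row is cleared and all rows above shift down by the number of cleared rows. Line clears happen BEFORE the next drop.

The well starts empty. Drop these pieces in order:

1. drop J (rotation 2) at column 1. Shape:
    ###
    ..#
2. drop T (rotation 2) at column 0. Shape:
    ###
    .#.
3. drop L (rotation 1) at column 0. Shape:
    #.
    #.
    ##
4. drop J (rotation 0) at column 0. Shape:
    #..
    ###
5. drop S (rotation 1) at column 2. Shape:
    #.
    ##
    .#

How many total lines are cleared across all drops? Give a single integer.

Drop 1: J rot2 at col 1 lands with bottom-row=0; cleared 0 line(s) (total 0); column heights now [0 2 2 2], max=2
Drop 2: T rot2 at col 0 lands with bottom-row=2; cleared 0 line(s) (total 0); column heights now [4 4 4 2], max=4
Drop 3: L rot1 at col 0 lands with bottom-row=4; cleared 0 line(s) (total 0); column heights now [7 5 4 2], max=7
Drop 4: J rot0 at col 0 lands with bottom-row=7; cleared 0 line(s) (total 0); column heights now [9 8 8 2], max=9
Drop 5: S rot1 at col 2 lands with bottom-row=7; cleared 1 line(s) (total 1); column heights now [8 5 9 8], max=9

Answer: 1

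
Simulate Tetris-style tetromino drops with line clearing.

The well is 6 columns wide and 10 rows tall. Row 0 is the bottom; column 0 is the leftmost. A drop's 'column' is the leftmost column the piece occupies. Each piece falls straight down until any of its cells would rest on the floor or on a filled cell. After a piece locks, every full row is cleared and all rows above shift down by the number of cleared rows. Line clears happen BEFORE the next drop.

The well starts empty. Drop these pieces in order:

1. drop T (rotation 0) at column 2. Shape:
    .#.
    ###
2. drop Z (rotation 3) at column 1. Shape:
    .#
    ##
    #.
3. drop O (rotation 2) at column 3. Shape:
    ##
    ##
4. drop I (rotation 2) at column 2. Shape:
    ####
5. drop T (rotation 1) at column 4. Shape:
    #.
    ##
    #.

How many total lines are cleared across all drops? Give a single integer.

Drop 1: T rot0 at col 2 lands with bottom-row=0; cleared 0 line(s) (total 0); column heights now [0 0 1 2 1 0], max=2
Drop 2: Z rot3 at col 1 lands with bottom-row=0; cleared 0 line(s) (total 0); column heights now [0 2 3 2 1 0], max=3
Drop 3: O rot2 at col 3 lands with bottom-row=2; cleared 0 line(s) (total 0); column heights now [0 2 3 4 4 0], max=4
Drop 4: I rot2 at col 2 lands with bottom-row=4; cleared 0 line(s) (total 0); column heights now [0 2 5 5 5 5], max=5
Drop 5: T rot1 at col 4 lands with bottom-row=5; cleared 0 line(s) (total 0); column heights now [0 2 5 5 8 7], max=8

Answer: 0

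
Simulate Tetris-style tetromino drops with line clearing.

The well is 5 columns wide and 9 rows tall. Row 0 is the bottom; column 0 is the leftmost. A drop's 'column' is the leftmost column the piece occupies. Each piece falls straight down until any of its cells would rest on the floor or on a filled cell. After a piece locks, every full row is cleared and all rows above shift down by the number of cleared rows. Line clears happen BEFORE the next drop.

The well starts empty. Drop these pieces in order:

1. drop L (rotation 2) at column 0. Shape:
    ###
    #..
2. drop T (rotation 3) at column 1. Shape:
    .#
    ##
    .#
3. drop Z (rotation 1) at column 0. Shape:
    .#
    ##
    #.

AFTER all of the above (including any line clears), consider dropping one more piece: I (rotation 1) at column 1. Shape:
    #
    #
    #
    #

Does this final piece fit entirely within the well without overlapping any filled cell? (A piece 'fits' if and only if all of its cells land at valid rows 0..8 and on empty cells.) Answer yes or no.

Drop 1: L rot2 at col 0 lands with bottom-row=0; cleared 0 line(s) (total 0); column heights now [2 2 2 0 0], max=2
Drop 2: T rot3 at col 1 lands with bottom-row=2; cleared 0 line(s) (total 0); column heights now [2 4 5 0 0], max=5
Drop 3: Z rot1 at col 0 lands with bottom-row=3; cleared 0 line(s) (total 0); column heights now [5 6 5 0 0], max=6
Test piece I rot1 at col 1 (width 1): heights before test = [5 6 5 0 0]; fits = False

Answer: no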